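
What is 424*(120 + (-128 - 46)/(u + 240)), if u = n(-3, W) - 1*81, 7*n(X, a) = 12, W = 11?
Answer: 18907856/375 ≈ 50421.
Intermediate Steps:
n(X, a) = 12/7 (n(X, a) = (⅐)*12 = 12/7)
u = -555/7 (u = 12/7 - 1*81 = 12/7 - 81 = -555/7 ≈ -79.286)
424*(120 + (-128 - 46)/(u + 240)) = 424*(120 + (-128 - 46)/(-555/7 + 240)) = 424*(120 - 174/1125/7) = 424*(120 - 174*7/1125) = 424*(120 - 406/375) = 424*(44594/375) = 18907856/375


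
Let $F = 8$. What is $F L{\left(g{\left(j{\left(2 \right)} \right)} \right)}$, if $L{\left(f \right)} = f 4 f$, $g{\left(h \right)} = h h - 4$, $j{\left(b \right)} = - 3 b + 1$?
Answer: $14112$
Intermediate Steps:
$j{\left(b \right)} = 1 - 3 b$
$g{\left(h \right)} = -4 + h^{2}$ ($g{\left(h \right)} = h^{2} - 4 = -4 + h^{2}$)
$L{\left(f \right)} = 4 f^{2}$ ($L{\left(f \right)} = 4 f f = 4 f^{2}$)
$F L{\left(g{\left(j{\left(2 \right)} \right)} \right)} = 8 \cdot 4 \left(-4 + \left(1 - 6\right)^{2}\right)^{2} = 8 \cdot 4 \left(-4 + \left(-5\right)^{2}\right)^{2} = 8 \cdot 4 \left(-4 + 25\right)^{2} = 8 \cdot 4 \cdot 21^{2} = 8 \cdot 4 \cdot 441 = 8 \cdot 1764 = 14112$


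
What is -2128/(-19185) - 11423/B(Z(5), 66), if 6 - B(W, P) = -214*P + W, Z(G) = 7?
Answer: -189096511/270949755 ≈ -0.69790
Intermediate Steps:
B(W, P) = 6 - W + 214*P (B(W, P) = 6 - (-214*P + W) = 6 - (W - 214*P) = 6 + (-W + 214*P) = 6 - W + 214*P)
-2128/(-19185) - 11423/B(Z(5), 66) = -2128/(-19185) - 11423/(6 - 1*7 + 214*66) = -2128*(-1/19185) - 11423/(6 - 7 + 14124) = 2128/19185 - 11423/14123 = -189096511/270949755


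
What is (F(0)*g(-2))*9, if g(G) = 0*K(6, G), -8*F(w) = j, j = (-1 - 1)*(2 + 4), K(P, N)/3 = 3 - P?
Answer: 0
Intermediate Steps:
K(P, N) = 9 - 3*P (K(P, N) = 3*(3 - P) = 9 - 3*P)
j = -12 (j = -2*6 = -12)
F(w) = 3/2 (F(w) = -⅛*(-12) = 3/2)
g(G) = 0 (g(G) = 0*(9 - 3*6) = 0*(9 - 18) = 0*(-9) = 0)
(F(0)*g(-2))*9 = ((3/2)*0)*9 = 0*9 = 0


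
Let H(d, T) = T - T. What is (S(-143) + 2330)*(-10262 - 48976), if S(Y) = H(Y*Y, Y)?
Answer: -138024540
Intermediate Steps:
H(d, T) = 0
S(Y) = 0
(S(-143) + 2330)*(-10262 - 48976) = (0 + 2330)*(-10262 - 48976) = 2330*(-59238) = -138024540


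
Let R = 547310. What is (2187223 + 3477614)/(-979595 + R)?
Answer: -1888279/144095 ≈ -13.104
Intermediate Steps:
(2187223 + 3477614)/(-979595 + R) = (2187223 + 3477614)/(-979595 + 547310) = 5664837/(-432285) = 5664837*(-1/432285) = -1888279/144095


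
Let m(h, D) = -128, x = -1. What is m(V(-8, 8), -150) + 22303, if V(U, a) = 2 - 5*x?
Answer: 22175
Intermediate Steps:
V(U, a) = 7 (V(U, a) = 2 - 5*(-1) = 2 + 5 = 7)
m(V(-8, 8), -150) + 22303 = -128 + 22303 = 22175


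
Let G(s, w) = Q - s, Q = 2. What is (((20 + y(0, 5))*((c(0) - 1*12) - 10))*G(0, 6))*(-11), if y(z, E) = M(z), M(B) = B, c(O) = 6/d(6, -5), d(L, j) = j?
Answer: 10208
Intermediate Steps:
G(s, w) = 2 - s
c(O) = -6/5 (c(O) = 6/(-5) = 6*(-⅕) = -6/5)
y(z, E) = z
(((20 + y(0, 5))*((c(0) - 1*12) - 10))*G(0, 6))*(-11) = (((20 + 0)*((-6/5 - 1*12) - 10))*(2 - 1*0))*(-11) = ((20*((-6/5 - 12) - 10))*(2 + 0))*(-11) = ((20*(-66/5 - 10))*2)*(-11) = ((20*(-116/5))*2)*(-11) = -464*2*(-11) = -928*(-11) = 10208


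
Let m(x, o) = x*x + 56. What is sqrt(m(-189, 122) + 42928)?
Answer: 3*sqrt(8745) ≈ 280.54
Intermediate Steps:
m(x, o) = 56 + x**2 (m(x, o) = x**2 + 56 = 56 + x**2)
sqrt(m(-189, 122) + 42928) = sqrt((56 + (-189)**2) + 42928) = sqrt((56 + 35721) + 42928) = sqrt(35777 + 42928) = sqrt(78705) = 3*sqrt(8745)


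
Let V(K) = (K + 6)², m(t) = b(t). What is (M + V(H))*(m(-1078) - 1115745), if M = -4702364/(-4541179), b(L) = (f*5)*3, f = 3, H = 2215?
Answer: -24992704951085177100/4541179 ≈ -5.5036e+12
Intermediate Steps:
b(L) = 45 (b(L) = (3*5)*3 = 15*3 = 45)
m(t) = 45
M = 4702364/4541179 (M = -4702364*(-1/4541179) = 4702364/4541179 ≈ 1.0355)
V(K) = (6 + K)²
(M + V(H))*(m(-1078) - 1115745) = (4702364/4541179 + (6 + 2215)²)*(45 - 1115745) = (4702364/4541179 + 2221²)*(-1115700) = (4702364/4541179 + 4932841)*(-1115700) = (22400918661903/4541179)*(-1115700) = -24992704951085177100/4541179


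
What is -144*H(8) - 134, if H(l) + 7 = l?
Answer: -278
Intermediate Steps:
H(l) = -7 + l
-144*H(8) - 134 = -144*(-7 + 8) - 134 = -144*1 - 134 = -144 - 134 = -278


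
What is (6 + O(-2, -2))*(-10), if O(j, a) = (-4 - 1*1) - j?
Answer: -30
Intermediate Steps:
O(j, a) = -5 - j (O(j, a) = (-4 - 1) - j = -5 - j)
(6 + O(-2, -2))*(-10) = (6 + (-5 - 1*(-2)))*(-10) = (6 + (-5 + 2))*(-10) = (6 - 3)*(-10) = 3*(-10) = -30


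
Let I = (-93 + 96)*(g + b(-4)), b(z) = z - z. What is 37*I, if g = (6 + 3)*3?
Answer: 2997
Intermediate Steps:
g = 27 (g = 9*3 = 27)
b(z) = 0
I = 81 (I = (-93 + 96)*(27 + 0) = 3*27 = 81)
37*I = 37*81 = 2997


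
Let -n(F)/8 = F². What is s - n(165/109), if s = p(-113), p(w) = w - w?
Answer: 217800/11881 ≈ 18.332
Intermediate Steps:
p(w) = 0
s = 0
n(F) = -8*F²
s - n(165/109) = 0 - (-8)*(165/109)² = 0 - (-8)*27225/11881 = 0 - 1*(-217800/11881) = 0 + 217800/11881 = 217800/11881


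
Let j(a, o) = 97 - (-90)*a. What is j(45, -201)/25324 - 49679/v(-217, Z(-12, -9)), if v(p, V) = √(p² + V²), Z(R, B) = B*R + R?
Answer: 319/1948 - 49679*√56305/56305 ≈ -209.20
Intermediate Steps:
Z(R, B) = R + B*R
j(a, o) = 97 + 90*a
v(p, V) = √(V² + p²)
j(45, -201)/25324 - 49679/v(-217, Z(-12, -9)) = (97 + 90*45)/25324 - 49679/√((-12*(1 - 9))² + (-217)²) = (97 + 4050)*(1/25324) - 49679/√((-12*(-8))² + 47089) = 4147*(1/25324) - 49679/√(96² + 47089) = 319/1948 - 49679/√(9216 + 47089) = 319/1948 - 49679*√56305/56305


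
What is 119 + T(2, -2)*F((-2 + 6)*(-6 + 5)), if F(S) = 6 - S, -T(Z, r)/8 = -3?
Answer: 359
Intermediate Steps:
T(Z, r) = 24 (T(Z, r) = -8*(-3) = 24)
119 + T(2, -2)*F((-2 + 6)*(-6 + 5)) = 119 + 24*(6 - (-2 + 6)*(-6 + 5)) = 119 + 24*(6 - 4*(-1)) = 119 + 24*(6 - 1*(-4)) = 119 + 24*(6 + 4) = 119 + 24*10 = 119 + 240 = 359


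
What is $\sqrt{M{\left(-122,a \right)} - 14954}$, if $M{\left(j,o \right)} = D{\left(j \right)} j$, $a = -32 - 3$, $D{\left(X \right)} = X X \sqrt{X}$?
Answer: $\sqrt{-14954 - 1815848 i \sqrt{122}} \approx 3165.6 - 3167.9 i$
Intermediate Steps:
$D{\left(X \right)} = X^{\frac{5}{2}}$ ($D{\left(X \right)} = X^{2} \sqrt{X} = X^{\frac{5}{2}}$)
$a = -35$ ($a = -32 - 3 = -35$)
$M{\left(j,o \right)} = j^{\frac{7}{2}}$ ($M{\left(j,o \right)} = j^{\frac{5}{2}} j = j^{\frac{7}{2}}$)
$\sqrt{M{\left(-122,a \right)} - 14954} = \sqrt{\left(-122\right)^{\frac{7}{2}} - 14954} = \sqrt{- 1815848 i \sqrt{122} - 14954} = \sqrt{-14954 - 1815848 i \sqrt{122}}$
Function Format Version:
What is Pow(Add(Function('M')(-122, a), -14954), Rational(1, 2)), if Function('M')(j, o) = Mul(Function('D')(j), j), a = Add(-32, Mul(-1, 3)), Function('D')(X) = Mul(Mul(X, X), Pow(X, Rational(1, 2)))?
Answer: Pow(Add(-14954, Mul(-1815848, I, Pow(122, Rational(1, 2)))), Rational(1, 2)) ≈ Add(3165.6, Mul(-3167.9, I))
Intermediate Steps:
Function('D')(X) = Pow(X, Rational(5, 2)) (Function('D')(X) = Mul(Pow(X, 2), Pow(X, Rational(1, 2))) = Pow(X, Rational(5, 2)))
a = -35 (a = Add(-32, -3) = -35)
Function('M')(j, o) = Pow(j, Rational(7, 2)) (Function('M')(j, o) = Mul(Pow(j, Rational(5, 2)), j) = Pow(j, Rational(7, 2)))
Pow(Add(Function('M')(-122, a), -14954), Rational(1, 2)) = Pow(Add(Pow(-122, Rational(7, 2)), -14954), Rational(1, 2)) = Pow(Add(Mul(-1815848, I, Pow(122, Rational(1, 2))), -14954), Rational(1, 2)) = Pow(Add(-14954, Mul(-1815848, I, Pow(122, Rational(1, 2)))), Rational(1, 2))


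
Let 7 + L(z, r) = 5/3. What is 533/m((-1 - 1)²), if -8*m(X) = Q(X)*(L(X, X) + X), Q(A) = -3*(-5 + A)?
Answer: 1066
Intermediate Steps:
L(z, r) = -16/3 (L(z, r) = -7 + 5/3 = -16/3)
Q(A) = 15 - 3*A
m(X) = -(15 - 3*X)*(-16/3 + X)/8
533/m((-1 - 1)²) = 533/(((-16 + 3*(-1 - 1)²)*(-5 + (-1 - 1)²)/8)) = 533/(((-16 + 3*(-2)²)*(-5 + (-2)²)/8)) = 533/(((-16 + 3*4)*(-5 + 4)/8)) = 533/(((⅛)*(-16 + 12)*(-1))) = 533/(((⅛)*(-4)*(-1))) = 533/(½) = 533*2 = 1066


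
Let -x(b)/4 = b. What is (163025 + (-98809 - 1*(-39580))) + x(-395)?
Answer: 105376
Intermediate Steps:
x(b) = -4*b
(163025 + (-98809 - 1*(-39580))) + x(-395) = (163025 + (-98809 - 1*(-39580))) - 4*(-395) = (163025 + (-98809 + 39580)) + 1580 = (163025 - 59229) + 1580 = 103796 + 1580 = 105376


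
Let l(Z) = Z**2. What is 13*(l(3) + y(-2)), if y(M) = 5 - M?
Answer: 208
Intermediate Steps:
13*(l(3) + y(-2)) = 13*(3**2 + (5 - 1*(-2))) = 13*(9 + (5 + 2)) = 13*(9 + 7) = 13*16 = 208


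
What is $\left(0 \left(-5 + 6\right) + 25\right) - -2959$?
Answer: $2984$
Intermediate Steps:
$\left(0 \left(-5 + 6\right) + 25\right) - -2959 = \left(0 \cdot 1 + 25\right) + 2959 = \left(0 + 25\right) + 2959 = 25 + 2959 = 2984$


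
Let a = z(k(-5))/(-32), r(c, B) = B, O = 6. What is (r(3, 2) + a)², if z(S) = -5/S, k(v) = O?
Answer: 151321/36864 ≈ 4.1048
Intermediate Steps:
k(v) = 6
a = 5/192 (a = -5/6/(-32) = -5*⅙*(-1/32) = -⅚*(-1/32) = 5/192 ≈ 0.026042)
(r(3, 2) + a)² = (2 + 5/192)² = (389/192)² = 151321/36864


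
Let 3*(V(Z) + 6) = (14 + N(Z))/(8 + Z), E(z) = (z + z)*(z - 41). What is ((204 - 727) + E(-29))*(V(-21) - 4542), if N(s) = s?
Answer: -209113335/13 ≈ -1.6086e+7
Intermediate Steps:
E(z) = 2*z*(-41 + z) (E(z) = (2*z)*(-41 + z) = 2*z*(-41 + z))
V(Z) = -6 + (14 + Z)/(3*(8 + Z)) (V(Z) = -6 + ((14 + Z)/(8 + Z))/3 = -6 + (14 + Z)/(3*(8 + Z)))
((204 - 727) + E(-29))*(V(-21) - 4542) = ((204 - 727) + 2*(-29)*(-41 - 29))*((-130 - 17*(-21))/(3*(8 - 21)) - 4542) = (-523 + 2*(-29)*(-70))*((⅓)*(-130 + 357)/(-13) - 4542) = (-523 + 4060)*((⅓)*(-1/13)*227 - 4542) = 3537*(-227/39 - 4542) = 3537*(-177365/39) = -209113335/13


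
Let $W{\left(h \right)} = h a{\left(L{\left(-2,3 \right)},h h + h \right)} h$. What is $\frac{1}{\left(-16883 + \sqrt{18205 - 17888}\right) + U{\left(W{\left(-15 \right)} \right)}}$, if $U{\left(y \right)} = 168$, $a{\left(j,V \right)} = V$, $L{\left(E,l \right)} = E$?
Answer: $- \frac{16715}{279390908} - \frac{\sqrt{317}}{279390908} \approx -5.989 \cdot 10^{-5}$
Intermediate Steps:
$W{\left(h \right)} = h^{2} \left(h + h^{2}\right)$ ($W{\left(h \right)} = h \left(h h + h\right) h = h \left(h^{2} + h\right) h = h \left(h + h^{2}\right) h = h^{2} \left(h + h^{2}\right)$)
$\frac{1}{\left(-16883 + \sqrt{18205 - 17888}\right) + U{\left(W{\left(-15 \right)} \right)}} = \frac{1}{\left(-16883 + \sqrt{18205 - 17888}\right) + 168} = \frac{1}{\left(-16883 + \sqrt{317}\right) + 168} = \frac{1}{-16715 + \sqrt{317}}$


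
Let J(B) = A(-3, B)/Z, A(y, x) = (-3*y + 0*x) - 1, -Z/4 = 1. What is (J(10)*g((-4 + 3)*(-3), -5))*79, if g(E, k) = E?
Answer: -474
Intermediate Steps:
Z = -4 (Z = -4*1 = -4)
A(y, x) = -1 - 3*y (A(y, x) = (-3*y + 0) - 1 = -3*y - 1 = -1 - 3*y)
J(B) = -2 (J(B) = (-1 - 3*(-3))/(-4) = (-1 + 9)*(-¼) = 8*(-¼) = -2)
(J(10)*g((-4 + 3)*(-3), -5))*79 = -2*(-4 + 3)*(-3)*79 = -(-2)*(-3)*79 = -2*3*79 = -6*79 = -474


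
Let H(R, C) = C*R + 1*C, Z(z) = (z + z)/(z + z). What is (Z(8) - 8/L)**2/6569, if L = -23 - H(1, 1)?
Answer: 1089/4105625 ≈ 0.00026525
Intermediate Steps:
Z(z) = 1 (Z(z) = (2*z)/((2*z)) = (2*z)*(1/(2*z)) = 1)
H(R, C) = C + C*R (H(R, C) = C*R + C = C + C*R)
L = -25 (L = -23 - (1 + 1) = -23 - 2 = -25)
(Z(8) - 8/L)**2/6569 = (1 - 8/(-25))**2/6569 = (1 - 8*(-1/25))**2*(1/6569) = (1 + 8/25)**2*(1/6569) = (33/25)**2*(1/6569) = (1089/625)*(1/6569) = 1089/4105625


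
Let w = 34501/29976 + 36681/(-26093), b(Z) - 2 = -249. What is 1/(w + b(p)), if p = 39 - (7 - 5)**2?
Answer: -782163768/193393765759 ≈ -0.0040444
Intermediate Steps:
p = 35 (p = 39 - 1*2**2 = 39 - 1*4 = 39 - 4 = 35)
b(Z) = -247 (b(Z) = 2 - 249 = -247)
w = -199315063/782163768 (w = 34501*(1/29976) + 36681*(-1/26093) = 34501/29976 - 36681/26093 = -199315063/782163768 ≈ -0.25483)
1/(w + b(p)) = 1/(-199315063/782163768 - 247) = 1/(-193393765759/782163768) = -782163768/193393765759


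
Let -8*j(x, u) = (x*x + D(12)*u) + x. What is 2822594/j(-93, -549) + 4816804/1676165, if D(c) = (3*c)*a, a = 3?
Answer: 2380840721489/5315119215 ≈ 447.94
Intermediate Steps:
D(c) = 9*c (D(c) = (3*c)*3 = 9*c)
j(x, u) = -27*u/2 - x/8 - x**2/8 (j(x, u) = -((x*x + (9*12)*u) + x)/8 = -((x**2 + 108*u) + x)/8 = -(x + x**2 + 108*u)/8 = -27*u/2 - x/8 - x**2/8)
2822594/j(-93, -549) + 4816804/1676165 = 2822594/(-27/2*(-549) - 1/8*(-93) - 1/8*(-93)**2) + 4816804/1676165 = 2822594/(14823/2 + 93/8 - 1/8*8649) + 4816804*(1/1676165) = 2822594/(14823/2 + 93/8 - 8649/8) + 4816804/1676165 = 2822594/6342 + 4816804/1676165 = 2822594*(1/6342) + 4816804/1676165 = 1411297/3171 + 4816804/1676165 = 2380840721489/5315119215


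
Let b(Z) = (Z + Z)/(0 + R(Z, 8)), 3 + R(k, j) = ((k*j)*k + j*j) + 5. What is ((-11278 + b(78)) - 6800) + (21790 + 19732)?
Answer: 190435638/8123 ≈ 23444.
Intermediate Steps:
R(k, j) = 2 + j**2 + j*k**2 (R(k, j) = -3 + (((k*j)*k + j*j) + 5) = -3 + (((j*k)*k + j**2) + 5) = -3 + ((j*k**2 + j**2) + 5) = -3 + ((j**2 + j*k**2) + 5) = -3 + (5 + j**2 + j*k**2) = 2 + j**2 + j*k**2)
b(Z) = 2*Z/(66 + 8*Z**2) (b(Z) = (Z + Z)/(0 + (2 + 8**2 + 8*Z**2)) = (2*Z)/(0 + (2 + 64 + 8*Z**2)) = (2*Z)/(0 + (66 + 8*Z**2)) = (2*Z)/(66 + 8*Z**2) = 2*Z/(66 + 8*Z**2))
((-11278 + b(78)) - 6800) + (21790 + 19732) = ((-11278 + 78/(33 + 4*78**2)) - 6800) + (21790 + 19732) = ((-11278 + 78/(33 + 4*6084)) - 6800) + 41522 = ((-11278 + 78/(33 + 24336)) - 6800) + 41522 = ((-11278 + 78/24369) - 6800) + 41522 = ((-11278 + 78*(1/24369)) - 6800) + 41522 = ((-11278 + 26/8123) - 6800) + 41522 = (-91611168/8123 - 6800) + 41522 = -146847568/8123 + 41522 = 190435638/8123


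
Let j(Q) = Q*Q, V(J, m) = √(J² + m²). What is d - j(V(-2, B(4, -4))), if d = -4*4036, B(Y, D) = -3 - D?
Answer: -16149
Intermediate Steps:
j(Q) = Q²
d = -16144
d - j(V(-2, B(4, -4))) = -16144 - (√((-2)² + (-3 - 1*(-4))²))² = -16144 - (√(4 + (-3 + 4)²))² = -16144 - (√(4 + 1²))² = -16144 - (√(4 + 1))² = -16144 - (√5)² = -16144 - 1*5 = -16144 - 5 = -16149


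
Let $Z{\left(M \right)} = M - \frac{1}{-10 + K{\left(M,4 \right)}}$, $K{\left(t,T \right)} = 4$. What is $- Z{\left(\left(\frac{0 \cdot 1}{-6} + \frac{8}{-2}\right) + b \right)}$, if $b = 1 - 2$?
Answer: $\frac{29}{6} \approx 4.8333$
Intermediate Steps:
$b = -1$
$Z{\left(M \right)} = \frac{1}{6} + M$ ($Z{\left(M \right)} = M - \frac{1}{-10 + 4} = M - \frac{1}{-6} = M - - \frac{1}{6} = M + \frac{1}{6} = \frac{1}{6} + M$)
$- Z{\left(\left(\frac{0 \cdot 1}{-6} + \frac{8}{-2}\right) + b \right)} = - (\frac{1}{6} + \left(\left(\frac{0 \cdot 1}{-6} + \frac{8}{-2}\right) - 1\right)) = - (\frac{1}{6} + \left(\left(0 \left(- \frac{1}{6}\right) + 8 \left(- \frac{1}{2}\right)\right) - 1\right)) = - (\frac{1}{6} + \left(\left(0 - 4\right) - 1\right)) = - (\frac{1}{6} - 5) = \left(-1\right) \left(- \frac{29}{6}\right) = \frac{29}{6}$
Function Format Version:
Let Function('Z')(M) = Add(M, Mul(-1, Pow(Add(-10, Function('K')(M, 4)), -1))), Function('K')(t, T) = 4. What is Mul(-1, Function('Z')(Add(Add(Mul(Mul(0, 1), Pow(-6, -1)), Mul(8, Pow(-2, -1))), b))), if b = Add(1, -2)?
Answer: Rational(29, 6) ≈ 4.8333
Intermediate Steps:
b = -1
Function('Z')(M) = Add(Rational(1, 6), M) (Function('Z')(M) = Add(M, Mul(-1, Pow(Add(-10, 4), -1))) = Add(M, Mul(-1, Pow(-6, -1))) = Add(M, Mul(-1, Rational(-1, 6))) = Add(M, Rational(1, 6)) = Add(Rational(1, 6), M))
Mul(-1, Function('Z')(Add(Add(Mul(Mul(0, 1), Pow(-6, -1)), Mul(8, Pow(-2, -1))), b))) = Mul(-1, Add(Rational(1, 6), Add(Add(Mul(Mul(0, 1), Pow(-6, -1)), Mul(8, Pow(-2, -1))), -1))) = Mul(-1, Add(Rational(1, 6), Add(Add(Mul(0, Rational(-1, 6)), Mul(8, Rational(-1, 2))), -1))) = Mul(-1, Add(Rational(1, 6), Add(Add(0, -4), -1))) = Mul(-1, Add(Rational(1, 6), Add(-4, -1))) = Mul(-1, Add(Rational(1, 6), -5)) = Mul(-1, Rational(-29, 6)) = Rational(29, 6)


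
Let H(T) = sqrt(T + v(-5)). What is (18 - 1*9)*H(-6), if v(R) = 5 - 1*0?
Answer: 9*I ≈ 9.0*I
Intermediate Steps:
v(R) = 5 (v(R) = 5 + 0 = 5)
H(T) = sqrt(5 + T) (H(T) = sqrt(T + 5) = sqrt(5 + T))
(18 - 1*9)*H(-6) = (18 - 1*9)*sqrt(5 - 6) = (18 - 9)*sqrt(-1) = 9*I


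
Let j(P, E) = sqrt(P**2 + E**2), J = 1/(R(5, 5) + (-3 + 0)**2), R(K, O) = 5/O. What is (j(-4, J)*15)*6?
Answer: 9*sqrt(1601) ≈ 360.11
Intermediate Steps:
J = 1/10 (J = 1/(5/5 + (-3 + 0)**2) = 1/(5*(1/5) + (-3)**2) = 1/(1 + 9) = 1/10 ≈ 0.10000)
j(P, E) = sqrt(E**2 + P**2)
(j(-4, J)*15)*6 = (sqrt((1/10)**2 + (-4)**2)*15)*6 = (sqrt(1/100 + 16)*15)*6 = (sqrt(1601/100)*15)*6 = ((sqrt(1601)/10)*15)*6 = (3*sqrt(1601)/2)*6 = 9*sqrt(1601)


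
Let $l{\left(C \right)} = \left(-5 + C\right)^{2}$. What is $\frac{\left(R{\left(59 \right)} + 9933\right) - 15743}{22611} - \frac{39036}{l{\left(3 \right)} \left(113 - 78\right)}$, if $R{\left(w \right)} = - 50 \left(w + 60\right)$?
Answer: $- \frac{73690783}{263795} \approx -279.35$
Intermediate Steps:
$R{\left(w \right)} = -3000 - 50 w$ ($R{\left(w \right)} = - 50 \left(60 + w\right) = -3000 - 50 w$)
$\frac{\left(R{\left(59 \right)} + 9933\right) - 15743}{22611} - \frac{39036}{l{\left(3 \right)} \left(113 - 78\right)} = \frac{\left(\left(-3000 - 2950\right) + 9933\right) - 15743}{22611} - \frac{39036}{\left(-5 + 3\right)^{2} \left(113 - 78\right)} = \left(\left(\left(-3000 - 2950\right) + 9933\right) - 15743\right) \frac{1}{22611} - \frac{39036}{\left(-2\right)^{2} \cdot 35} = \left(\left(-5950 + 9933\right) - 15743\right) \frac{1}{22611} - \frac{39036}{4 \cdot 35} = \left(3983 - 15743\right) \frac{1}{22611} - \frac{39036}{140} = \left(-11760\right) \frac{1}{22611} - \frac{9759}{35} = - \frac{3920}{7537} - \frac{9759}{35} = - \frac{73690783}{263795}$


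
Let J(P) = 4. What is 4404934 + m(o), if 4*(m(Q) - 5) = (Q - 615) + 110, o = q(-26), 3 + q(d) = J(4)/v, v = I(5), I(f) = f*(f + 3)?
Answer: 176192481/40 ≈ 4.4048e+6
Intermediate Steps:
I(f) = f*(3 + f)
v = 40 (v = 5*(3 + 5) = 5*8 = 40)
q(d) = -29/10 (q(d) = -3 + 4/40 = -3 + 4*(1/40) = -3 + ⅒ = -29/10)
o = -29/10 ≈ -2.9000
m(Q) = -485/4 + Q/4 (m(Q) = 5 + ((Q - 615) + 110)/4 = 5 + ((-615 + Q) + 110)/4 = 5 + (-505 + Q)/4 = 5 + (-505/4 + Q/4) = -485/4 + Q/4)
4404934 + m(o) = 4404934 + (-485/4 + (¼)*(-29/10)) = 4404934 + (-485/4 - 29/40) = 4404934 - 4879/40 = 176192481/40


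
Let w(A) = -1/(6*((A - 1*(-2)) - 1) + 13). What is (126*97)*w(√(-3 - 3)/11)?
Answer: -4014054/6271 + 115236*I*√6/6271 ≈ -640.1 + 45.012*I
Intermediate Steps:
w(A) = -1/(19 + 6*A) (w(A) = -1/(6*((A + 2) - 1) + 13) = -1/(6*((2 + A) - 1) + 13) = -1/(6*(1 + A) + 13) = -1/((6 + 6*A) + 13) = -1/(19 + 6*A))
(126*97)*w(√(-3 - 3)/11) = (126*97)*(-1/(19 + 6*(√(-3 - 3)/11))) = 12222*(-1/(19 + 6*(√(-6)*(1/11)))) = 12222*(-1/(19 + 6*((I*√6)*(1/11)))) = 12222*(-1/(19 + 6*(I*√6/11))) = 12222*(-1/(19 + 6*I*√6/11)) = -12222/(19 + 6*I*√6/11)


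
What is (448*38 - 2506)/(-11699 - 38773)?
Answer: -7259/25236 ≈ -0.28764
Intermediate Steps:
(448*38 - 2506)/(-11699 - 38773) = (17024 - 2506)/(-50472) = 14518*(-1/50472) = -7259/25236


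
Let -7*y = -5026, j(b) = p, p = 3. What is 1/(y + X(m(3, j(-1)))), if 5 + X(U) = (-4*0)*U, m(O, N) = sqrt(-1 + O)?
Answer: 1/713 ≈ 0.0014025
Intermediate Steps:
j(b) = 3
y = 718 (y = -1/7*(-5026) = 718)
X(U) = -5 (X(U) = -5 + (-4*0)*U = -5 + 0*U = -5 + 0 = -5)
1/(y + X(m(3, j(-1)))) = 1/(718 - 5) = 1/713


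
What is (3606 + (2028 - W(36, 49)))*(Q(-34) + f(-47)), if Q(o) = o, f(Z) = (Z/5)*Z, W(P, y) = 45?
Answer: 11395971/5 ≈ 2.2792e+6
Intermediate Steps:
f(Z) = Z²/5 (f(Z) = (Z*(⅕))*Z = (Z/5)*Z = Z²/5)
(3606 + (2028 - W(36, 49)))*(Q(-34) + f(-47)) = (3606 + (2028 - 1*45))*(-34 + (⅕)*(-47)²) = (3606 + (2028 - 45))*(-34 + (⅕)*2209) = (3606 + 1983)*(-34 + 2209/5) = 5589*(2039/5) = 11395971/5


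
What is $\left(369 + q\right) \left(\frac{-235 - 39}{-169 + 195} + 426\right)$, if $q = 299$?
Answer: $\frac{3607868}{13} \approx 2.7753 \cdot 10^{5}$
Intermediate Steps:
$\left(369 + q\right) \left(\frac{-235 - 39}{-169 + 195} + 426\right) = \left(369 + 299\right) \left(\frac{-235 - 39}{-169 + 195} + 426\right) = 668 \left(- \frac{274}{26} + 426\right) = 668 \left(\left(-274\right) \frac{1}{26} + 426\right) = 668 \left(- \frac{137}{13} + 426\right) = 668 \cdot \frac{5401}{13} = \frac{3607868}{13}$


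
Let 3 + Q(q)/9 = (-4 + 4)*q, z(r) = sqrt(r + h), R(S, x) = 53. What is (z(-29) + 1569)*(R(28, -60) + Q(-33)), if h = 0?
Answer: 40794 + 26*I*sqrt(29) ≈ 40794.0 + 140.01*I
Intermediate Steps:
z(r) = sqrt(r) (z(r) = sqrt(r + 0) = sqrt(r))
Q(q) = -27 (Q(q) = -27 + 9*((-4 + 4)*q) = -27 + 9*(0*q) = -27 + 9*0 = -27 + 0 = -27)
(z(-29) + 1569)*(R(28, -60) + Q(-33)) = (sqrt(-29) + 1569)*(53 - 27) = (I*sqrt(29) + 1569)*26 = (1569 + I*sqrt(29))*26 = 40794 + 26*I*sqrt(29)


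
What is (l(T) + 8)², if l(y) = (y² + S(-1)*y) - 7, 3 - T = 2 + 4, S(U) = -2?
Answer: 256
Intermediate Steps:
T = -3 (T = 3 - (2 + 4) = 3 - 1*6 = 3 - 6 = -3)
l(y) = -7 + y² - 2*y (l(y) = (y² - 2*y) - 7 = -7 + y² - 2*y)
(l(T) + 8)² = ((-7 + (-3)² - 2*(-3)) + 8)² = ((-7 + 9 + 6) + 8)² = (8 + 8)² = 16² = 256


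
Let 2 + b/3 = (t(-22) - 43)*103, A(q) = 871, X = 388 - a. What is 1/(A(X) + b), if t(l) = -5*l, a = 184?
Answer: 1/21568 ≈ 4.6365e-5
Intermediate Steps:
X = 204 (X = 388 - 1*184 = 388 - 184 = 204)
b = 20697 (b = -6 + 3*((-5*(-22) - 43)*103) = -6 + 3*((110 - 43)*103) = -6 + 3*(67*103) = -6 + 3*6901 = -6 + 20703 = 20697)
1/(A(X) + b) = 1/(871 + 20697) = 1/21568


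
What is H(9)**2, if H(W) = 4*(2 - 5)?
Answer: 144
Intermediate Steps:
H(W) = -12 (H(W) = 4*(-3) = -12)
H(9)**2 = (-12)**2 = 144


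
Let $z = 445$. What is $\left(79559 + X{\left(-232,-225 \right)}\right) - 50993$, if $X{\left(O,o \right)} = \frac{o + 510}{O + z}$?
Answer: $\frac{2028281}{71} \approx 28567.0$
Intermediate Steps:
$X{\left(O,o \right)} = \frac{510 + o}{445 + O}$ ($X{\left(O,o \right)} = \frac{o + 510}{O + 445} = \frac{510 + o}{445 + O}$)
$\left(79559 + X{\left(-232,-225 \right)}\right) - 50993 = \left(79559 + \frac{510 - 225}{445 - 232}\right) - 50993 = \left(79559 + \frac{1}{213} \cdot 285\right) - 50993 = \left(79559 + \frac{95}{71}\right) - 50993 = \frac{5648784}{71} - 50993 = \frac{2028281}{71}$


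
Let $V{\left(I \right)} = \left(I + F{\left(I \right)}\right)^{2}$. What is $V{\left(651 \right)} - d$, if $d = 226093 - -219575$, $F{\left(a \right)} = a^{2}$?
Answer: $180159054636$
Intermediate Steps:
$d = 445668$ ($d = 226093 + 219575 = 445668$)
$V{\left(I \right)} = \left(I + I^{2}\right)^{2}$
$V{\left(651 \right)} - d = 651^{2} \left(1 + 651\right)^{2} - 445668 = 423801 \cdot 652^{2} - 445668 = 423801 \cdot 425104 - 445668 = 180159500304 - 445668 = 180159054636$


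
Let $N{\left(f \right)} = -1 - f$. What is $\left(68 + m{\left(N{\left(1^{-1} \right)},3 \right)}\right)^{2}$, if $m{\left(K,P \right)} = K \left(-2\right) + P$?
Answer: $5625$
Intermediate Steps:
$m{\left(K,P \right)} = P - 2 K$ ($m{\left(K,P \right)} = - 2 K + P = P - 2 K$)
$\left(68 + m{\left(N{\left(1^{-1} \right)},3 \right)}\right)^{2} = \left(68 - \left(-3 + 2 \left(-1 - 1^{-1}\right)\right)\right)^{2} = \left(68 - \left(-3 + 2 \left(-1 - 1\right)\right)\right)^{2} = \left(68 + \left(3 - -4\right)\right)^{2} = \left(68 + \left(3 + 4\right)\right)^{2} = \left(68 + 7\right)^{2} = 75^{2} = 5625$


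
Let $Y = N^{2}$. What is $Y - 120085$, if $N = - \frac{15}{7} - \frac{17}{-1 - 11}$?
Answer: $- \frac{847316039}{7056} \approx -1.2008 \cdot 10^{5}$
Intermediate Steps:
$N = - \frac{61}{84}$ ($N = \left(-15\right) \frac{1}{7} - \frac{17}{-1 - 11} = - \frac{15}{7} - \frac{17}{-12} = - \frac{15}{7} - - \frac{17}{12} = - \frac{15}{7} + \frac{17}{12} = - \frac{61}{84} \approx -0.72619$)
$Y = \frac{3721}{7056}$ ($Y = \left(- \frac{61}{84}\right)^{2} = \frac{3721}{7056} \approx 0.52735$)
$Y - 120085 = \frac{3721}{7056} - 120085 = - \frac{847316039}{7056}$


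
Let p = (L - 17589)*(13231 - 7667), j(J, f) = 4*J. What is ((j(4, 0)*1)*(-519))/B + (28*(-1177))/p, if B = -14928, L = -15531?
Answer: 74510827/133904160 ≈ 0.55645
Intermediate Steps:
p = -184279680 (p = (-15531 - 17589)*(13231 - 7667) = -33120*5564 = -184279680)
((j(4, 0)*1)*(-519))/B + (28*(-1177))/p = (((4*4)*1)*(-519))/(-14928) + (28*(-1177))/(-184279680) = ((16*1)*(-519))*(-1/14928) - 32956*(-1/184279680) = (16*(-519))*(-1/14928) + 77/430560 = -8304*(-1/14928) + 77/430560 = 173/311 + 77/430560 = 74510827/133904160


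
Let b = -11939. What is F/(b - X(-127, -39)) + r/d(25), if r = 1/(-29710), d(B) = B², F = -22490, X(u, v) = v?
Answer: 2088055878/1104840625 ≈ 1.8899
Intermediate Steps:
r = -1/29710 ≈ -3.3659e-5
F/(b - X(-127, -39)) + r/d(25) = -22490/(-11939 - 1*(-39)) - 1/(29710*(25²)) = -22490/(-11939 + 39) - 1/29710/625 = -22490/(-11900) - 1/29710*1/625 = -22490*(-1/11900) - 1/18568750 = 2249/1190 - 1/18568750 = 2088055878/1104840625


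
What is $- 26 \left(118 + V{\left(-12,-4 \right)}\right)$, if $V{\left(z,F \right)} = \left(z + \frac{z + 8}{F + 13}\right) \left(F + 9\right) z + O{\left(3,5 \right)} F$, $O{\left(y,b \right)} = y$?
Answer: $- \frac{66508}{3} \approx -22169.0$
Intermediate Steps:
$V{\left(z,F \right)} = 3 F + z \left(9 + F\right) \left(z + \frac{8 + z}{13 + F}\right)$ ($V{\left(z,F \right)} = \left(z + \frac{z + 8}{F + 13}\right) \left(F + 9\right) z + 3 F = \left(z + \frac{8 + z}{13 + F}\right) \left(9 + F\right) z + 3 F = \left(9 + F\right) \left(z + \frac{8 + z}{13 + F}\right) z + 3 F = z \left(9 + F\right) \left(z + \frac{8 + z}{13 + F}\right) + 3 F = 3 F + z \left(9 + F\right) \left(z + \frac{8 + z}{13 + F}\right)$)
$- 26 \left(118 + V{\left(-12,-4 \right)}\right) = - 26 \left(118 + \frac{3 \left(-4\right)^{2} + 39 \left(-4\right) + 72 \left(-12\right) + 126 \left(-12\right)^{2} + \left(-4\right)^{2} \left(-12\right)^{2} + 8 \left(-4\right) \left(-12\right) + 23 \left(-4\right) \left(-12\right)^{2}}{13 - 4}\right) = - 26 \left(118 + \frac{3 \cdot 16 - 156 - 864 + 126 \cdot 144 + 16 \cdot 144 + 384 + 23 \left(-4\right) 144}{9}\right) = - 26 \left(118 + \frac{48 - 156 - 864 + 18144 + 2304 + 384 - 13248}{9}\right) = - 26 \left(118 + \frac{1}{9} \cdot 6612\right) = - 26 \left(118 + \frac{2204}{3}\right) = \left(-26\right) \frac{2558}{3} = - \frac{66508}{3}$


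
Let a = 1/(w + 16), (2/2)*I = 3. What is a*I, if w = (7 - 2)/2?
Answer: 6/37 ≈ 0.16216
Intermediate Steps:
I = 3
w = 5/2 (w = 5*(1/2) = 5/2 ≈ 2.5000)
a = 2/37 (a = 1/(5/2 + 16) = 1/(37/2) = 2/37 ≈ 0.054054)
a*I = (2/37)*3 = 6/37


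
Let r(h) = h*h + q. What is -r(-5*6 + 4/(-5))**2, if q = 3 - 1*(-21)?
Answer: -591267856/625 ≈ -9.4603e+5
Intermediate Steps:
q = 24 (q = 3 + 21 = 24)
r(h) = 24 + h**2 (r(h) = h*h + 24 = h**2 + 24 = 24 + h**2)
-r(-5*6 + 4/(-5))**2 = -(24 + (-5*6 + 4/(-5))**2)**2 = -(24 + (-30 + 4*(-1/5))**2)**2 = -(24 + (-30 - 4/5)**2)**2 = -(24 + (-154/5)**2)**2 = -(24 + 23716/25)**2 = -(24316/25)**2 = -1*591267856/625 = -591267856/625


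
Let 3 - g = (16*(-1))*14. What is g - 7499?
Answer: -7272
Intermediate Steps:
g = 227 (g = 3 - 16*(-1)*14 = 3 - (-16)*14 = 3 - 1*(-224) = 3 + 224 = 227)
g - 7499 = 227 - 7499 = -7272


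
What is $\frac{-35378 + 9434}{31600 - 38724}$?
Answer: $\frac{6486}{1781} \approx 3.6418$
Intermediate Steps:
$\frac{-35378 + 9434}{31600 - 38724} = - \frac{25944}{-7124} = \left(-25944\right) \left(- \frac{1}{7124}\right) = \frac{6486}{1781}$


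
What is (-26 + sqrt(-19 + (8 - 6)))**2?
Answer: (26 - I*sqrt(17))**2 ≈ 659.0 - 214.4*I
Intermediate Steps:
(-26 + sqrt(-19 + (8 - 6)))**2 = (-26 + sqrt(-19 + 2))**2 = (-26 + sqrt(-17))**2 = (-26 + I*sqrt(17))**2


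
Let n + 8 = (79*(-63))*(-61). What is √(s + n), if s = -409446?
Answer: I*√105857 ≈ 325.36*I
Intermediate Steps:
n = 303589 (n = -8 + (79*(-63))*(-61) = -8 - 4977*(-61) = -8 + 303597 = 303589)
√(s + n) = √(-409446 + 303589) = √(-105857) = I*√105857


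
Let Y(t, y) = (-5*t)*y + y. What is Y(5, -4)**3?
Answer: 884736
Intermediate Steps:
Y(t, y) = y - 5*t*y (Y(t, y) = -5*t*y + y = y - 5*t*y)
Y(5, -4)**3 = (-4*(1 - 5*5))**3 = (-4*(1 - 25))**3 = (-4*(-24))**3 = 96**3 = 884736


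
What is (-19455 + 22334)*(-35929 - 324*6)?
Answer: -109036367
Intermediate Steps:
(-19455 + 22334)*(-35929 - 324*6) = 2879*(-35929 - 1944) = 2879*(-37873) = -109036367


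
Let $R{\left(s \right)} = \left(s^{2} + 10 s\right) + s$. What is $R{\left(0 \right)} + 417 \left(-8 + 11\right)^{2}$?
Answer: $3753$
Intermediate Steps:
$R{\left(s \right)} = s^{2} + 11 s$
$R{\left(0 \right)} + 417 \left(-8 + 11\right)^{2} = 0 \left(11 + 0\right) + 417 \left(-8 + 11\right)^{2} = 0 \cdot 11 + 417 \cdot 3^{2} = 0 + 417 \cdot 9 = 0 + 3753 = 3753$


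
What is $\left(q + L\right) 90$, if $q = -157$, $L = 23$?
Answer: $-12060$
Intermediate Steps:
$\left(q + L\right) 90 = \left(-157 + 23\right) 90 = \left(-134\right) 90 = -12060$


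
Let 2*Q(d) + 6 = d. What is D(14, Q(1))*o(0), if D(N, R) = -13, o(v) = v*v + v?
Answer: 0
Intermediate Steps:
Q(d) = -3 + d/2
o(v) = v + v² (o(v) = v² + v = v + v²)
D(14, Q(1))*o(0) = -0*(1 + 0) = -0 = -13*0 = 0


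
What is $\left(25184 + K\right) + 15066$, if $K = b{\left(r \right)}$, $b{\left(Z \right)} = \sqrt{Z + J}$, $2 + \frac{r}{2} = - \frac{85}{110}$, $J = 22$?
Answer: $40250 + \frac{\sqrt{1991}}{11} \approx 40254.0$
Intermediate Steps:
$r = - \frac{61}{11}$ ($r = -4 + 2 \left(- \frac{85}{110}\right) = -4 + 2 \left(\left(-85\right) \frac{1}{110}\right) = -4 + 2 \left(- \frac{17}{22}\right) = -4 - \frac{17}{11} = - \frac{61}{11} \approx -5.5455$)
$b{\left(Z \right)} = \sqrt{22 + Z}$ ($b{\left(Z \right)} = \sqrt{Z + 22} = \sqrt{22 + Z}$)
$K = \frac{\sqrt{1991}}{11}$ ($K = \sqrt{22 - \frac{61}{11}} = \sqrt{\frac{181}{11}} = \frac{\sqrt{1991}}{11} \approx 4.0564$)
$\left(25184 + K\right) + 15066 = \left(25184 + \frac{\sqrt{1991}}{11}\right) + 15066 = 40250 + \frac{\sqrt{1991}}{11}$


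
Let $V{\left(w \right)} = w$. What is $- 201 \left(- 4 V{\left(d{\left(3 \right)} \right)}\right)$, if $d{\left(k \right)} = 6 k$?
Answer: $14472$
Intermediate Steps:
$- 201 \left(- 4 V{\left(d{\left(3 \right)} \right)}\right) = - 201 \left(- 4 \cdot 6 \cdot 3\right) = - 201 \left(\left(-4\right) 18\right) = \left(-201\right) \left(-72\right) = 14472$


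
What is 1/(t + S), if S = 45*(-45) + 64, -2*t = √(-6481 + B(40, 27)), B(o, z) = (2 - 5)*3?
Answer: -3922/7694287 + I*√6490/7694287 ≈ -0.00050973 + 1.047e-5*I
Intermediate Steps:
B(o, z) = -9 (B(o, z) = -3*3 = -9)
t = -I*√6490/2 (t = -√(-6481 - 9)/2 = -I*√6490/2 ≈ -40.28*I)
S = -1961 (S = -2025 + 64 = -1961)
1/(t + S) = 1/(-I*√6490/2 - 1961) = 1/(-1961 - I*√6490/2)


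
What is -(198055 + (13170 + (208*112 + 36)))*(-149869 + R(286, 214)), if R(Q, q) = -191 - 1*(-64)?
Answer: 35182611772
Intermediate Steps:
R(Q, q) = -127 (R(Q, q) = -191 + 64 = -127)
-(198055 + (13170 + (208*112 + 36)))*(-149869 + R(286, 214)) = -(198055 + (13170 + (208*112 + 36)))*(-149869 - 127) = -(198055 + (13170 + (23296 + 36)))*(-149996) = -(198055 + (13170 + 23332))*(-149996) = -(198055 + 36502)*(-149996) = -234557*(-149996) = -1*(-35182611772) = 35182611772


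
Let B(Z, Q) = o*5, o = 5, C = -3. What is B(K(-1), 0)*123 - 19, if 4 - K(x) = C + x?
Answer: 3056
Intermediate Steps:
K(x) = 7 - x (K(x) = 4 - (-3 + x) = 4 + (3 - x) = 7 - x)
B(Z, Q) = 25 (B(Z, Q) = 5*5 = 25)
B(K(-1), 0)*123 - 19 = 25*123 - 19 = 3075 - 19 = 3056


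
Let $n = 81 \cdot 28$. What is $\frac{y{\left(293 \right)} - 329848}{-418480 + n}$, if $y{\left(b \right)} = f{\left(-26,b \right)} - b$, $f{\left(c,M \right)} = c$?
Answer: $\frac{330167}{416212} \approx 0.79327$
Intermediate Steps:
$y{\left(b \right)} = -26 - b$
$n = 2268$
$\frac{y{\left(293 \right)} - 329848}{-418480 + n} = \frac{\left(-26 - 293\right) - 329848}{-418480 + 2268} = \frac{\left(-26 - 293\right) - 329848}{-416212} = \left(-319 - 329848\right) \left(- \frac{1}{416212}\right) = \left(-330167\right) \left(- \frac{1}{416212}\right) = \frac{330167}{416212}$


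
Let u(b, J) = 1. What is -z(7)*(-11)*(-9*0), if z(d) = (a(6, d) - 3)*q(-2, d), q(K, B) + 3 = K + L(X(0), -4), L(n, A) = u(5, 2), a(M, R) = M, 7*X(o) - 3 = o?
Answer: 0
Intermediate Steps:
X(o) = 3/7 + o/7
L(n, A) = 1
q(K, B) = -2 + K (q(K, B) = -3 + (K + 1) = -3 + (1 + K) = -2 + K)
z(d) = -12 (z(d) = (6 - 3)*(-2 - 2) = 3*(-4) = -12)
-z(7)*(-11)*(-9*0) = -(-12*(-11))*(-9*0) = -132*0 = -1*0 = 0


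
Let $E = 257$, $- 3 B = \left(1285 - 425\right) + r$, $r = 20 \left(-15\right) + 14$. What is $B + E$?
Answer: $\frac{197}{3} \approx 65.667$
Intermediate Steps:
$r = -286$ ($r = -300 + 14 = -286$)
$B = - \frac{574}{3}$ ($B = - \frac{\left(1285 - 425\right) - 286}{3} = - \frac{860 - 286}{3} = \left(- \frac{1}{3}\right) 574 = - \frac{574}{3} \approx -191.33$)
$B + E = - \frac{574}{3} + 257 = \frac{197}{3}$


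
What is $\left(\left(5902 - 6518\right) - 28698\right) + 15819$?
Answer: $-13495$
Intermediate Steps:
$\left(\left(5902 - 6518\right) - 28698\right) + 15819 = \left(-616 - 28698\right) + 15819 = -29314 + 15819 = -13495$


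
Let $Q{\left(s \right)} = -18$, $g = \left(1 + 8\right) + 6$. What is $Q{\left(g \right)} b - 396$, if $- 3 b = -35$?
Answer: $-606$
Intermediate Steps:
$g = 15$ ($g = 9 + 6 = 15$)
$b = \frac{35}{3}$ ($b = \left(- \frac{1}{3}\right) \left(-35\right) = \frac{35}{3} \approx 11.667$)
$Q{\left(g \right)} b - 396 = \left(-18\right) \frac{35}{3} - 396 = -210 - 396 = -606$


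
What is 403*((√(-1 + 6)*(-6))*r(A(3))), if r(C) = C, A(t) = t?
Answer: -7254*√5 ≈ -16220.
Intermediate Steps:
403*((√(-1 + 6)*(-6))*r(A(3))) = 403*((√(-1 + 6)*(-6))*3) = 403*((√5*(-6))*3) = 403*(-6*√5*3) = 403*(-18*√5) = -7254*√5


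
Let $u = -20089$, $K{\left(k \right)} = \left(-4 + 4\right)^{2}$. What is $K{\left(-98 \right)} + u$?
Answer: $-20089$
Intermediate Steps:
$K{\left(k \right)} = 0$ ($K{\left(k \right)} = 0^{2} = 0$)
$K{\left(-98 \right)} + u = 0 - 20089 = -20089$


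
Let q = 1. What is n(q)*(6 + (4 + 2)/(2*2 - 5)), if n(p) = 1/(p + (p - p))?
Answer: 0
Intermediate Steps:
n(p) = 1/p (n(p) = 1/(p + 0) = 1/p)
n(q)*(6 + (4 + 2)/(2*2 - 5)) = (6 + (4 + 2)/(2*2 - 5))/1 = 1*(6 + 6/(4 - 5)) = 1*(6 + 6/(-1)) = 1*(6 + 6*(-1)) = 1*(6 - 6) = 1*0 = 0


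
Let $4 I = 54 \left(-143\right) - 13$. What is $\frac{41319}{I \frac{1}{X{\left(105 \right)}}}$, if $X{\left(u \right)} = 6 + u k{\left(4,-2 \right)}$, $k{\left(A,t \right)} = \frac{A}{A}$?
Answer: $- \frac{18345636}{7735} \approx -2371.8$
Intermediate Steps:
$k{\left(A,t \right)} = 1$
$I = - \frac{7735}{4}$ ($I = \frac{54 \left(-143\right) - 13}{4} = \frac{-7722 - 13}{4} = \frac{1}{4} \left(-7735\right) = - \frac{7735}{4} \approx -1933.8$)
$X{\left(u \right)} = 6 + u$ ($X{\left(u \right)} = 6 + u 1 = 6 + u$)
$\frac{41319}{I \frac{1}{X{\left(105 \right)}}} = \frac{41319}{\left(- \frac{7735}{4}\right) \frac{1}{6 + 105}} = \frac{41319}{\left(- \frac{7735}{4}\right) \frac{1}{111}} = \frac{41319}{- \frac{7735}{444}} = 41319 \left(- \frac{444}{7735}\right) = - \frac{18345636}{7735}$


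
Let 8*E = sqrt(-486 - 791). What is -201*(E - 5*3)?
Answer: 3015 - 201*I*sqrt(1277)/8 ≈ 3015.0 - 897.85*I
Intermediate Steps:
E = I*sqrt(1277)/8 (E = sqrt(-486 - 791)/8 = sqrt(-1277)/8 = (I*sqrt(1277))/8 = I*sqrt(1277)/8 ≈ 4.4669*I)
-201*(E - 5*3) = -201*(I*sqrt(1277)/8 - 5*3) = -201*(I*sqrt(1277)/8 - 15) = -201*(-15 + I*sqrt(1277)/8) = 3015 - 201*I*sqrt(1277)/8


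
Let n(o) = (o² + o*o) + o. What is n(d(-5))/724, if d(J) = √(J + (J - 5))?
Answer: -15/362 + I*√15/724 ≈ -0.041436 + 0.0053494*I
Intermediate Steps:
d(J) = √(-5 + 2*J) (d(J) = √(J + (-5 + J)) = √(-5 + 2*J))
n(o) = o + 2*o² (n(o) = (o² + o²) + o = 2*o² + o = o + 2*o²)
n(d(-5))/724 = (√(-5 + 2*(-5))*(1 + 2*√(-5 + 2*(-5))))/724 = (√(-5 - 10)*(1 + 2*√(-5 - 10)))*(1/724) = (√(-15)*(1 + 2*√(-15)))*(1/724) = ((I*√15)*(1 + 2*(I*√15)))*(1/724) = ((I*√15)*(1 + 2*I*√15))*(1/724) = (I*√15*(1 + 2*I*√15))*(1/724) = I*√15*(1 + 2*I*√15)/724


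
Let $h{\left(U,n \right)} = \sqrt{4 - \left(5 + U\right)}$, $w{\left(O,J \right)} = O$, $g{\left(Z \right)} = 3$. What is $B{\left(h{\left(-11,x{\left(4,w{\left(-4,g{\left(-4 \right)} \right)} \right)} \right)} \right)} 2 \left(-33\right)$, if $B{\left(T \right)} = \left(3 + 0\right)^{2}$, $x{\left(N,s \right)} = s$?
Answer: $-594$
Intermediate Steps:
$h{\left(U,n \right)} = \sqrt{-1 - U}$
$B{\left(T \right)} = 9$ ($B{\left(T \right)} = 3^{2} = 9$)
$B{\left(h{\left(-11,x{\left(4,w{\left(-4,g{\left(-4 \right)} \right)} \right)} \right)} \right)} 2 \left(-33\right) = 9 \cdot 2 \left(-33\right) = 9 \left(-66\right) = -594$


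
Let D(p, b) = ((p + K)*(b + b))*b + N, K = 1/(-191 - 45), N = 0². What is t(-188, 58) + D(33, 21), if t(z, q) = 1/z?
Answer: 322802239/11092 ≈ 29102.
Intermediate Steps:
N = 0
K = -1/236 (K = 1/(-236) = -1/236 ≈ -0.0042373)
D(p, b) = 2*b²*(-1/236 + p) (D(p, b) = ((p - 1/236)*(b + b))*b + 0 = ((-1/236 + p)*(2*b))*b + 0 = (2*b*(-1/236 + p))*b + 0 = 2*b²*(-1/236 + p) + 0 = 2*b²*(-1/236 + p))
t(-188, 58) + D(33, 21) = 1/(-188) + (1/118)*21²*(-1 + 236*33) = -1/188 + (1/118)*441*(-1 + 7788) = -1/188 + (1/118)*441*7787 = -1/188 + 3434067/118 = 322802239/11092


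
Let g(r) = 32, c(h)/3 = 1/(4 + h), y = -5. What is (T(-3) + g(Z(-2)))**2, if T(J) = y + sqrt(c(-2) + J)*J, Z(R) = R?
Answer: 1431/2 - 81*I*sqrt(6) ≈ 715.5 - 198.41*I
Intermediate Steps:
c(h) = 3/(4 + h)
T(J) = -5 + J*sqrt(3/2 + J) (T(J) = -5 + sqrt(3/(4 - 2) + J)*J = -5 + sqrt(3/2 + J)*J = -5 + J*sqrt(3/2 + J))
(T(-3) + g(Z(-2)))**2 = ((-5 + (1/2)*(-3)*sqrt(6 + 4*(-3))) + 32)**2 = ((-5 + (1/2)*(-3)*sqrt(6 - 12)) + 32)**2 = ((-5 + (1/2)*(-3)*sqrt(-6)) + 32)**2 = ((-5 + (1/2)*(-3)*(I*sqrt(6))) + 32)**2 = ((-5 - 3*I*sqrt(6)/2) + 32)**2 = (27 - 3*I*sqrt(6)/2)**2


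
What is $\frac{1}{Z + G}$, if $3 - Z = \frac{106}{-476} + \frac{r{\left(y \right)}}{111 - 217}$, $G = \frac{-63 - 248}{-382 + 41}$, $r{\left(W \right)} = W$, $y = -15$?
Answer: $\frac{2150687}{8588130} \approx 0.25043$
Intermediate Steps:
$G = \frac{311}{341}$ ($G = - \frac{311}{-341} = \left(-311\right) \left(- \frac{1}{341}\right) = \frac{311}{341} \approx 0.91202$)
$Z = \frac{19433}{6307}$ ($Z = 3 - \left(\frac{106}{-476} - \frac{15}{111 - 217}\right) = 3 - \left(106 \left(- \frac{1}{476}\right) - \frac{15}{-106}\right) = 3 - \left(- \frac{53}{238} - - \frac{15}{106}\right) = 3 - \left(- \frac{53}{238} + \frac{15}{106}\right) = 3 - - \frac{512}{6307} = 3 + \frac{512}{6307} = \frac{19433}{6307} \approx 3.0812$)
$\frac{1}{Z + G} = \frac{1}{\frac{19433}{6307} + \frac{311}{341}} = \frac{1}{\frac{8588130}{2150687}} = \frac{2150687}{8588130}$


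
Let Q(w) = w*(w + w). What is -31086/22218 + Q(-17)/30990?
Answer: -79209428/57377985 ≈ -1.3805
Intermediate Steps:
Q(w) = 2*w**2 (Q(w) = w*(2*w) = 2*w**2)
-31086/22218 + Q(-17)/30990 = -31086/22218 + (2*(-17)**2)/30990 = -31086*1/22218 + (2*289)*(1/30990) = -5181/3703 + 578*(1/30990) = -5181/3703 + 289/15495 = -79209428/57377985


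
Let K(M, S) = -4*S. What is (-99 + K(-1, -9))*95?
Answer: -5985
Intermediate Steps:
(-99 + K(-1, -9))*95 = (-99 - 4*(-9))*95 = (-99 + 36)*95 = -63*95 = -5985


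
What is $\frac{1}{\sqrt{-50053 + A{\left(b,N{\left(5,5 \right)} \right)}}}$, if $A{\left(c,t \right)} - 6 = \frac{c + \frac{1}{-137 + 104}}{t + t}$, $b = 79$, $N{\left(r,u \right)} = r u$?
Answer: $- \frac{5 i \sqrt{85155411}}{10321868} \approx - 0.0044701 i$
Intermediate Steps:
$A{\left(c,t \right)} = 6 + \frac{- \frac{1}{33} + c}{2 t}$ ($A{\left(c,t \right)} = 6 + \frac{c + \frac{1}{-137 + 104}}{t + t} = 6 + \frac{c + \frac{1}{-33}}{2 t} = 6 + \left(c - \frac{1}{33}\right) \frac{1}{2 t} = 6 + \left(- \frac{1}{33} + c\right) \frac{1}{2 t} = 6 + \frac{- \frac{1}{33} + c}{2 t}$)
$\frac{1}{\sqrt{-50053 + A{\left(b,N{\left(5,5 \right)} \right)}}} = \frac{1}{\sqrt{-50053 + \frac{-1 + 33 \cdot 79 + 396 \cdot 5 \cdot 5}{66 \cdot 5 \cdot 5}}} = \frac{1}{\sqrt{-50053 + \frac{-1 + 2607 + 396 \cdot 25}{66 \cdot 25}}} = \frac{1}{\sqrt{-50053 + \frac{1}{66} \cdot \frac{1}{25} \left(-1 + 2607 + 9900\right)}} = \frac{1}{\sqrt{-50053 + \frac{1}{66} \cdot \frac{1}{25} \cdot 12506}} = \frac{1}{\sqrt{-50053 + \frac{6253}{825}}} = \frac{1}{\sqrt{- \frac{41287472}{825}}} = \frac{1}{\frac{4}{165} i \sqrt{85155411}} = - \frac{5 i \sqrt{85155411}}{10321868}$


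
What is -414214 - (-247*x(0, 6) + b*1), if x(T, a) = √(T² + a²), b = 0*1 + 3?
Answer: -412735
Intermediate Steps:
b = 3 (b = 0 + 3 = 3)
-414214 - (-247*x(0, 6) + b*1) = -414214 - (-247*√(0² + 6²) + 3*1) = -414214 - (-247*√(0 + 36) + 3) = -414214 - (-247*√36 + 3) = -414214 - (-247*6 + 3) = -414214 - (-1482 + 3) = -414214 - 1*(-1479) = -414214 + 1479 = -412735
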